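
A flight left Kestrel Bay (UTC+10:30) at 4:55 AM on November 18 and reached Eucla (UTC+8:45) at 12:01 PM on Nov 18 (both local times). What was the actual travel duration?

8 hours 51 minutes

Eucla is 1:45 behind Kestrel Bay.
Clock-face elapsed time (ignoring zones) is 7 hours 6 minutes.
Actual elapsed = 7 hours 6 minutes + 1:45 = 8 hours 51 minutes.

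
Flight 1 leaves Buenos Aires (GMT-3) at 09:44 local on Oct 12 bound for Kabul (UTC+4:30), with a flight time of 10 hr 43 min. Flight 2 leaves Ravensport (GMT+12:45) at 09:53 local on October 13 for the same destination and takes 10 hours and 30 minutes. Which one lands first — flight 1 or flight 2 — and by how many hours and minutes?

Flight 1 in UTC: 09:44 + 3:00 = 12:44 on Oct 12.
+10 hours and 43 minutes → arrive 23:27 UTC on Oct 12.
Flight 2 in UTC: 09:53 − 12:45 = 21:08 on Oct 12.
+10 hours 30 minutes → arrive 07:38 UTC on Oct 13.
Flight 1 lands earlier by 8 hours 11 minutes.

the first, by 8 hours 11 minutes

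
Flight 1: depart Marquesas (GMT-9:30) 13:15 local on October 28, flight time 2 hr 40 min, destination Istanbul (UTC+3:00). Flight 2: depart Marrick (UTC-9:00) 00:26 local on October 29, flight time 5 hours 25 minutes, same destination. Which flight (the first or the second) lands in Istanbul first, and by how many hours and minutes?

Flight 1 in UTC: 13:15 + 9:30 = 22:45 on Oct 28.
+2 hours and 40 minutes → arrive 01:25 UTC on Oct 29.
Flight 2 in UTC: 00:26 + 9:00 = 09:26 on Oct 29.
+5 hours and 25 minutes → arrive 14:51 UTC on Oct 29.
Flight 1 lands earlier by 13 hours 26 minutes.

the first, by 13 hours 26 minutes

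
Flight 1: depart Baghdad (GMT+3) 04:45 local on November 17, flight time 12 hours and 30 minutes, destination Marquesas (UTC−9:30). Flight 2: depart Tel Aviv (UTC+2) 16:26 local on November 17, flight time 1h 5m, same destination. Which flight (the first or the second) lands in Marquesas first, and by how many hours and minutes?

Flight 1 in UTC: 04:45 − 3:00 = 01:45 on Nov 17.
+12 hours 30 minutes → arrive 14:15 UTC on Nov 17.
Flight 2 in UTC: 16:26 − 2:00 = 14:26 on Nov 17.
+1 hour 5 minutes → arrive 15:31 UTC on Nov 17.
Flight 1 lands earlier by 1 hour 16 minutes.

the first, by 1 hour 16 minutes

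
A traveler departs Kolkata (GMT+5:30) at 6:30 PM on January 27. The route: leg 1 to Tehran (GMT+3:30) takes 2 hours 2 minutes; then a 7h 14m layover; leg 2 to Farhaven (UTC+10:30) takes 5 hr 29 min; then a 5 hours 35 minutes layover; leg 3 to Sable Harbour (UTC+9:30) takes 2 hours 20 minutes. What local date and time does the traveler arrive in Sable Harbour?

9:10 PM on Jan 28

Convert departure to UTC: 6:30 PM − 5:30 = 1:00 PM UTC on Jan 27.
Add 2 hours and 2 minutes leg 1 → 3:02 PM UTC.
Add 7 hours 14 minutes layover in Tehran → 10:16 PM UTC.
Add 5 hours 29 minutes leg 2 → 3:45 AM UTC (Jan 28).
Add 5 hours and 35 minutes layover in Farhaven → 9:20 AM UTC.
Add 2 hours and 20 minutes leg 3 → 11:40 AM UTC.
Sable Harbour is UTC+9:30, so local arrival = 11:40 AM + 9:30 = 9:10 PM on Jan 28.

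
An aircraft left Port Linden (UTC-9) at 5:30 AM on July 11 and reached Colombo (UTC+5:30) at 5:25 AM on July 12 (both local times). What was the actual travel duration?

9 hours 25 minutes

Colombo is 14:30 ahead of Port Linden.
Clock-face elapsed time (ignoring zones) is 23 hours 55 minutes.
Actual elapsed = 23 hours 55 minutes − 14:30 = 9 hours 25 minutes.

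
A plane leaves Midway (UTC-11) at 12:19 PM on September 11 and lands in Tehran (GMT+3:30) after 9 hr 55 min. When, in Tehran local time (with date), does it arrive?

Convert departure to UTC: 12:19 PM + 11:00 = 11:19 PM UTC on Sep 11.
Add 9 hours and 55 minutes travel time → 9:14 AM UTC (Sep 12).
Tehran is UTC+3:30, so local arrival = 9:14 AM + 3:30 = 12:44 PM on Sep 12.

12:44 PM on September 12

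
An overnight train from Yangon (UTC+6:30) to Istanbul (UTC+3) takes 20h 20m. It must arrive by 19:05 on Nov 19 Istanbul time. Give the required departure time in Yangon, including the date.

Target arrival in UTC: 19:05 − 3:00 = 16:05 on Nov 19.
Subtract 20 hours 20 minutes → departure 19:45 UTC on Nov 18.
Yangon is UTC+6:30: 19:45 + 6:30 = 02:15 on Nov 19.

02:15 on November 19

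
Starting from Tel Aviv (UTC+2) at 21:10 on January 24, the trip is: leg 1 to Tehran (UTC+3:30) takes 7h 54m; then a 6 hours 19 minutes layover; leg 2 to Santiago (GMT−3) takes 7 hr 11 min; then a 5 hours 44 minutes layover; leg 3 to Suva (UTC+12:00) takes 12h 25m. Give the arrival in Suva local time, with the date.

Convert departure to UTC: 21:10 − 2:00 = 19:10 UTC on Jan 24.
Add 7 hours 54 minutes leg 1 → 03:04 UTC (Jan 25).
Add 6 hours 19 minutes layover in Tehran → 09:23 UTC.
Add 7 hours and 11 minutes leg 2 → 16:34 UTC.
Add 5 hours 44 minutes layover in Santiago → 22:18 UTC.
Add 12 hours and 25 minutes leg 3 → 10:43 UTC (Jan 26).
Suva is UTC+12:00, so local arrival = 10:43 + 12:00 = 22:43 on Jan 26.

22:43 on January 26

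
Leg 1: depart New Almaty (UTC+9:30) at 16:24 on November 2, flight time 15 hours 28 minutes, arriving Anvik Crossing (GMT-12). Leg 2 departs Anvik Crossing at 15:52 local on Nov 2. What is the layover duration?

5 hours 30 minutes

Convert departure to UTC: 16:24 − 9:30 = 06:54 UTC on Nov 2.
Add 15 hours and 28 minutes flight time → 22:22 UTC.
Anvik Crossing is UTC−12:00, so local arrival = 22:22 − 12:00 = 10:22 on Nov 2.
Layover = 15:52 − 10:22 = 5 hours 30 minutes.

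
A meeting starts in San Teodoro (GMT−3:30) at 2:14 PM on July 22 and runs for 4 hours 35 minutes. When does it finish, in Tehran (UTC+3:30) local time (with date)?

Convert start to UTC: 2:14 PM + 3:30 = 5:44 PM UTC on Jul 22.
Add 4 hours 35 minutes duration → 10:19 PM UTC.
Tehran is UTC+3:30, so local end time = 10:19 PM + 3:30 = 1:49 AM on Jul 23.

1:49 AM on July 23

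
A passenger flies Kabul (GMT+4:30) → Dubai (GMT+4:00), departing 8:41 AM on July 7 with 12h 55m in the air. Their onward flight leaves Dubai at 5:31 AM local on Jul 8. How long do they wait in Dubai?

Convert departure to UTC: 8:41 AM − 4:30 = 4:11 AM UTC on Jul 7.
Add 12 hours and 55 minutes flight time → 5:06 PM UTC.
Dubai is UTC+4:00, so local arrival = 5:06 PM + 4:00 = 9:06 PM on Jul 7.
Layover = 5:31 AM − 9:06 PM (+1 day) = 8 hours 25 minutes.

8 hours 25 minutes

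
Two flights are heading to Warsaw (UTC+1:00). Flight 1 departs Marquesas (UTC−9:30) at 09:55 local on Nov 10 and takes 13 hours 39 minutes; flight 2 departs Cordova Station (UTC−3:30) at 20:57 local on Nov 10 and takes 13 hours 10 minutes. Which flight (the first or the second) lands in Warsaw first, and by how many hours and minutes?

the first, by 4 hours 33 minutes

Flight 1 in UTC: 09:55 + 9:30 = 19:25 on Nov 10.
+13 hours and 39 minutes → arrive 09:04 UTC on Nov 11.
Flight 2 in UTC: 20:57 + 3:30 = 00:27 on Nov 11.
+13 hours 10 minutes → arrive 13:37 UTC on Nov 11.
Flight 1 lands earlier by 4 hours 33 minutes.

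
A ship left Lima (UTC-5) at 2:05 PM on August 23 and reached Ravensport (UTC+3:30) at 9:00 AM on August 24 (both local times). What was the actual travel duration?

10 hours 25 minutes

Departure in UTC: 2:05 PM + 5:00 = 7:05 PM on Aug 23.
Arrival in UTC: 9:00 AM − 3:30 = 5:30 AM on Aug 24.
Elapsed = 5:30 AM − 7:05 PM (+1 day) = 10 hours 25 minutes.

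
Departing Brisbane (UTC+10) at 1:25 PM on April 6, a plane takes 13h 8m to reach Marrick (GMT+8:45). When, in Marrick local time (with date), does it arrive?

1:18 AM on April 7

Convert departure to UTC: 1:25 PM − 10:00 = 3:25 AM UTC on Apr 6.
Add 13 hours and 8 minutes travel time → 4:33 PM UTC.
Marrick is UTC+8:45, so local arrival = 4:33 PM + 8:45 = 1:18 AM on Apr 7.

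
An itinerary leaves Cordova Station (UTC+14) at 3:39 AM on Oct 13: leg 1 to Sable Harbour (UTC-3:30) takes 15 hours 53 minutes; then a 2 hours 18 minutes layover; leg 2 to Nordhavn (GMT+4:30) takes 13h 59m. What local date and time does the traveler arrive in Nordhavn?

2:19 AM on Oct 14

Convert departure to UTC: 3:39 AM − 14:00 = 1:39 PM UTC on Oct 12.
Add 15 hours 53 minutes leg 1 → 5:32 AM UTC (Oct 13).
Add 2 hours 18 minutes layover in Sable Harbour → 7:50 AM UTC.
Add 13 hours and 59 minutes leg 2 → 9:49 PM UTC.
Nordhavn is UTC+4:30, so local arrival = 9:49 PM + 4:30 = 2:19 AM on Oct 14.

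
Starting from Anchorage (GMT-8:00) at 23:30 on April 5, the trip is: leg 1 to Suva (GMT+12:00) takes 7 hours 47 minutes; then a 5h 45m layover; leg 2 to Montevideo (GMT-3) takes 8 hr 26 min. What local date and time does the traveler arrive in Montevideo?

02:28 on April 7

Convert departure to UTC: 23:30 + 8:00 = 07:30 UTC on Apr 6.
Add 7 hours 47 minutes leg 1 → 15:17 UTC.
Add 5 hours and 45 minutes layover in Suva → 21:02 UTC.
Add 8 hours 26 minutes leg 2 → 05:28 UTC (Apr 7).
Montevideo is UTC−3:00, so local arrival = 05:28 − 3:00 = 02:28 on Apr 7.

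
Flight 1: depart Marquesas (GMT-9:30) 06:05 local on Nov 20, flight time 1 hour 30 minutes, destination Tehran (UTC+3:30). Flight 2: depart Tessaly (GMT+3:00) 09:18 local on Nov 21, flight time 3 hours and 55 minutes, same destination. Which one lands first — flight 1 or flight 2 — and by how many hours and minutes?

the first, by 17 hours 8 minutes

Flight 1 in UTC: 06:05 + 9:30 = 15:35 on Nov 20.
+1 hour and 30 minutes → arrive 17:05 UTC on Nov 20.
Flight 2 in UTC: 09:18 − 3:00 = 06:18 on Nov 21.
+3 hours and 55 minutes → arrive 10:13 UTC on Nov 21.
Flight 1 lands earlier by 17 hours 8 minutes.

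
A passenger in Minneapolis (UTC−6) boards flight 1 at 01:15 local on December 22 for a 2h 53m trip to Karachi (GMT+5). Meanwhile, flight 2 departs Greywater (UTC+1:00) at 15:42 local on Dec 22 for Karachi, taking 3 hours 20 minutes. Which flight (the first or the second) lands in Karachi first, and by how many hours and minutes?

the first, by 7 hours 54 minutes

Flight 1 in UTC: 01:15 + 6:00 = 07:15 on Dec 22.
+2 hours 53 minutes → arrive 10:08 UTC on Dec 22.
Flight 2 in UTC: 15:42 − 1:00 = 14:42 on Dec 22.
+3 hours 20 minutes → arrive 18:02 UTC on Dec 22.
Flight 1 lands earlier by 7 hours 54 minutes.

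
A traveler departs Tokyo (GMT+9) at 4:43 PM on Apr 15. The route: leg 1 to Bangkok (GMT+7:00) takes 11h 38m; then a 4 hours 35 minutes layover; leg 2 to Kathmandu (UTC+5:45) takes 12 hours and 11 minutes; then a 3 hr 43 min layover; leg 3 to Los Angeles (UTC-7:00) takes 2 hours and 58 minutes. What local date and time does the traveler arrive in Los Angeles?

11:48 AM on April 16

Convert departure to UTC: 4:43 PM − 9:00 = 7:43 AM UTC on Apr 15.
Add 11 hours and 38 minutes leg 1 → 7:21 PM UTC.
Add 4 hours and 35 minutes layover in Bangkok → 11:56 PM UTC.
Add 12 hours and 11 minutes leg 2 → 12:07 PM UTC (Apr 16).
Add 3 hours 43 minutes layover in Kathmandu → 3:50 PM UTC.
Add 2 hours 58 minutes leg 3 → 6:48 PM UTC.
Los Angeles is UTC−7:00, so local arrival = 6:48 PM − 7:00 = 11:48 AM on Apr 16.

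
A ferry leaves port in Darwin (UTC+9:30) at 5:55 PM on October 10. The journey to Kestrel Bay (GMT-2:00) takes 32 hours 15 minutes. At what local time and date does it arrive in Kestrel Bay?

Convert departure to UTC: 5:55 PM − 9:30 = 8:25 AM UTC on Oct 10.
Add 32 hours 15 minutes travel time → 4:40 PM UTC (Oct 11).
Kestrel Bay is UTC−2:00, so local arrival = 4:40 PM − 2:00 = 2:40 PM on Oct 11.

2:40 PM on Oct 11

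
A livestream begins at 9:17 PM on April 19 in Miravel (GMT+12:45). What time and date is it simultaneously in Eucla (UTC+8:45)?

5:17 PM on April 19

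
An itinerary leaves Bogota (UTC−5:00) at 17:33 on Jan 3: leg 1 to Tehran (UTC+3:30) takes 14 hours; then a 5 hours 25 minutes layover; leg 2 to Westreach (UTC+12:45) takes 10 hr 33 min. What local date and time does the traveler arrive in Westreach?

17:16 on January 5

Convert departure to UTC: 17:33 + 5:00 = 22:33 UTC on Jan 3.
Add 14 hours leg 1 → 12:33 UTC (Jan 4).
Add 5 hours 25 minutes layover in Tehran → 17:58 UTC.
Add 10 hours 33 minutes leg 2 → 04:31 UTC (Jan 5).
Westreach is UTC+12:45, so local arrival = 04:31 + 12:45 = 17:16 on Jan 5.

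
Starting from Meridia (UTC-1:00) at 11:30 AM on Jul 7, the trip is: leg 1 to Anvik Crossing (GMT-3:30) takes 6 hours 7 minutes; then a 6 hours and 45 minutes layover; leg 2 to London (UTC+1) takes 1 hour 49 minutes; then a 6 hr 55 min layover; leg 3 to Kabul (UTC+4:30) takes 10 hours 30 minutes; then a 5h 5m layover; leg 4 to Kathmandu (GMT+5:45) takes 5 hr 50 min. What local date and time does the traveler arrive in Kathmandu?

Convert departure to UTC: 11:30 AM + 1:00 = 12:30 PM UTC on Jul 7.
Add 6 hours and 7 minutes leg 1 → 6:37 PM UTC.
Add 6 hours 45 minutes layover in Anvik Crossing → 1:22 AM UTC (Jul 8).
Add 1 hour 49 minutes leg 2 → 3:11 AM UTC.
Add 6 hours 55 minutes layover in London → 10:06 AM UTC.
Add 10 hours and 30 minutes leg 3 → 8:36 PM UTC.
Add 5 hours and 5 minutes layover in Kabul → 1:41 AM UTC (Jul 9).
Add 5 hours 50 minutes leg 4 → 7:31 AM UTC.
Kathmandu is UTC+5:45, so local arrival = 7:31 AM + 5:45 = 1:16 PM on Jul 9.

1:16 PM on July 9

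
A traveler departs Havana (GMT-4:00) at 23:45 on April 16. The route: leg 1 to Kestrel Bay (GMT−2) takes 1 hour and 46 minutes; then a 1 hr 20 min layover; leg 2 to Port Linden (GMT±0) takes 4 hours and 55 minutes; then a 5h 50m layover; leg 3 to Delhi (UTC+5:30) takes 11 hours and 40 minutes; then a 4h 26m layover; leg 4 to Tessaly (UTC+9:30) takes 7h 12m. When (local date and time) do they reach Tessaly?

02:24 on Apr 19

Convert departure to UTC: 23:45 + 4:00 = 03:45 UTC on Apr 17.
Add 1 hour and 46 minutes leg 1 → 05:31 UTC.
Add 1 hour and 20 minutes layover in Kestrel Bay → 06:51 UTC.
Add 4 hours 55 minutes leg 2 → 11:46 UTC.
Add 5 hours 50 minutes layover in Port Linden → 17:36 UTC.
Add 11 hours 40 minutes leg 3 → 05:16 UTC (Apr 18).
Add 4 hours 26 minutes layover in Delhi → 09:42 UTC.
Add 7 hours and 12 minutes leg 4 → 16:54 UTC.
Tessaly is UTC+9:30, so local arrival = 16:54 + 9:30 = 02:24 on Apr 19.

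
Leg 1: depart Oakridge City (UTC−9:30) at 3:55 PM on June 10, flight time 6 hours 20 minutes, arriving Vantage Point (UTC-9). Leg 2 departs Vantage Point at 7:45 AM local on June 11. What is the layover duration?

9 hours

Convert departure to UTC: 3:55 PM + 9:30 = 1:25 AM UTC on Jun 11.
Add 6 hours and 20 minutes flight time → 7:45 AM UTC.
Vantage Point is UTC−9:00, so local arrival = 7:45 AM − 9:00 = 10:45 PM on Jun 10.
Layover = 7:45 AM − 10:45 PM (+1 day) = 9 hours.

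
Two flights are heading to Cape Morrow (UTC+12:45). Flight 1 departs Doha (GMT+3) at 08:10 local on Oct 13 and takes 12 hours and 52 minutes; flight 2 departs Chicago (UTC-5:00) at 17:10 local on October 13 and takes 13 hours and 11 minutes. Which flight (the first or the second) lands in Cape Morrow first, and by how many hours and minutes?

Flight 1 in UTC: 08:10 − 3:00 = 05:10 on Oct 13.
+12 hours 52 minutes → arrive 18:02 UTC on Oct 13.
Flight 2 in UTC: 17:10 + 5:00 = 22:10 on Oct 13.
+13 hours 11 minutes → arrive 11:21 UTC on Oct 14.
Flight 1 lands earlier by 17 hours 19 minutes.

the first, by 17 hours 19 minutes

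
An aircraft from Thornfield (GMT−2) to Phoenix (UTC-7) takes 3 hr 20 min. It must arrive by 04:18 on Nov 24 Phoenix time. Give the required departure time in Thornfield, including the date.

05:58 on November 24

Target arrival in UTC: 04:18 + 7:00 = 11:18 on Nov 24.
Subtract 3 hours 20 minutes → departure 07:58 UTC on Nov 24.
Thornfield is UTC−2:00: 07:58 − 2:00 = 05:58 on Nov 24.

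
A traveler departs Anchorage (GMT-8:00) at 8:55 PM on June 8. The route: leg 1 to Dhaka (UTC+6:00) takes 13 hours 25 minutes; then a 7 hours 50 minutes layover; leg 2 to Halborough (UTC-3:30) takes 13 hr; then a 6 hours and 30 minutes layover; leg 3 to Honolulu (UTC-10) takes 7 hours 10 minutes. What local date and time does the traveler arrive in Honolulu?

Convert departure to UTC: 8:55 PM + 8:00 = 4:55 AM UTC on Jun 9.
Add 13 hours 25 minutes leg 1 → 6:20 PM UTC.
Add 7 hours 50 minutes layover in Dhaka → 2:10 AM UTC (Jun 10).
Add 13 hours leg 2 → 3:10 PM UTC.
Add 6 hours and 30 minutes layover in Halborough → 9:40 PM UTC.
Add 7 hours 10 minutes leg 3 → 4:50 AM UTC (Jun 11).
Honolulu is UTC−10:00, so local arrival = 4:50 AM − 10:00 = 6:50 PM on Jun 10.

6:50 PM on June 10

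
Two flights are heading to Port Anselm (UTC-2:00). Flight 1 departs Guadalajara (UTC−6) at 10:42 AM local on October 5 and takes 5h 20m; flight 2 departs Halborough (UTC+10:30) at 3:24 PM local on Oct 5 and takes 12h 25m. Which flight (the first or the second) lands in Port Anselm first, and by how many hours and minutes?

the second, by 4 hours 43 minutes

Flight 1 in UTC: 10:42 AM + 6:00 = 4:42 PM on Oct 5.
+5 hours 20 minutes → arrive 10:02 PM UTC on Oct 5.
Flight 2 in UTC: 3:24 PM − 10:30 = 4:54 AM on Oct 5.
+12 hours and 25 minutes → arrive 5:19 PM UTC on Oct 5.
Flight 2 lands earlier by 4 hours 43 minutes.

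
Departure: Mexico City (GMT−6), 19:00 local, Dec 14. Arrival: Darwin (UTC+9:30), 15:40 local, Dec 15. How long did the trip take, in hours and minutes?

5 hours 10 minutes

Departure in UTC: 19:00 + 6:00 = 01:00 on Dec 15.
Arrival in UTC: 15:40 − 9:30 = 06:10 on Dec 15.
Elapsed = 06:10 − 01:00 = 5 hours 10 minutes.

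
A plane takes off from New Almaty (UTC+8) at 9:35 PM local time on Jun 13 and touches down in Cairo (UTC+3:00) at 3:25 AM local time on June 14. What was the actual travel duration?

10 hours 50 minutes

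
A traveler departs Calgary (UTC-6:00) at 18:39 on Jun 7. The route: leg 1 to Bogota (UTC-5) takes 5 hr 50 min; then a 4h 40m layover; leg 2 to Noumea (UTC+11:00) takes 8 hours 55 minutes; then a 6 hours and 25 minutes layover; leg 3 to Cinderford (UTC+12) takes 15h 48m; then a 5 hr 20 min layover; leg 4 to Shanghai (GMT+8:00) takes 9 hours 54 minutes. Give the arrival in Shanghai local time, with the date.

Convert departure to UTC: 18:39 + 6:00 = 00:39 UTC on Jun 8.
Add 5 hours and 50 minutes leg 1 → 06:29 UTC.
Add 4 hours and 40 minutes layover in Bogota → 11:09 UTC.
Add 8 hours and 55 minutes leg 2 → 20:04 UTC.
Add 6 hours 25 minutes layover in Noumea → 02:29 UTC (Jun 9).
Add 15 hours 48 minutes leg 3 → 18:17 UTC.
Add 5 hours and 20 minutes layover in Cinderford → 23:37 UTC.
Add 9 hours 54 minutes leg 4 → 09:31 UTC (Jun 10).
Shanghai is UTC+8:00, so local arrival = 09:31 + 8:00 = 17:31 on Jun 10.

17:31 on June 10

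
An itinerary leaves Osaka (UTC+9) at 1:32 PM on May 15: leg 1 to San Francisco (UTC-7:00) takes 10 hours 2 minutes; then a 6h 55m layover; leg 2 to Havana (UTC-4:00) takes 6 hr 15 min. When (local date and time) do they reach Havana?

11:44 PM on May 15

Convert departure to UTC: 1:32 PM − 9:00 = 4:32 AM UTC on May 15.
Add 10 hours 2 minutes leg 1 → 2:34 PM UTC.
Add 6 hours and 55 minutes layover in San Francisco → 9:29 PM UTC.
Add 6 hours and 15 minutes leg 2 → 3:44 AM UTC (May 16).
Havana is UTC−4:00, so local arrival = 3:44 AM − 4:00 = 11:44 PM on May 15.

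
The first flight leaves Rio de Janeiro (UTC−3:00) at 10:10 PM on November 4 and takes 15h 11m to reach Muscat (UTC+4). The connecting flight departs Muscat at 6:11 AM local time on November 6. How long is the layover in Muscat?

Convert departure to UTC: 10:10 PM + 3:00 = 1:10 AM UTC on Nov 5.
Add 15 hours and 11 minutes flight time → 4:21 PM UTC.
Muscat is UTC+4:00, so local arrival = 4:21 PM + 4:00 = 8:21 PM on Nov 5.
Layover = 6:11 AM − 8:21 PM (+1 day) = 9 hours 50 minutes.

9 hours 50 minutes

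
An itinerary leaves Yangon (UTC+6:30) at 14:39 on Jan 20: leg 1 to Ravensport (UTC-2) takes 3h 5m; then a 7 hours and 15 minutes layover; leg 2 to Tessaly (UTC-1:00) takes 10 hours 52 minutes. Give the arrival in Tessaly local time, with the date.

04:21 on January 21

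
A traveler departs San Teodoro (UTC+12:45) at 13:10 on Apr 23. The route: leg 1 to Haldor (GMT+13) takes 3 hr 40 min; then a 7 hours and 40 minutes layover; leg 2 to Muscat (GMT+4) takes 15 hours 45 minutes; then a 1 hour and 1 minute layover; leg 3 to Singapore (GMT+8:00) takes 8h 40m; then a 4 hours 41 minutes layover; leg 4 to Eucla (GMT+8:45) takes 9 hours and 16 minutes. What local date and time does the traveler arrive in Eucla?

11:53 on April 25

Convert departure to UTC: 13:10 − 12:45 = 00:25 UTC on Apr 23.
Add 3 hours and 40 minutes leg 1 → 04:05 UTC.
Add 7 hours and 40 minutes layover in Haldor → 11:45 UTC.
Add 15 hours and 45 minutes leg 2 → 03:30 UTC (Apr 24).
Add 1 hour and 1 minute layover in Muscat → 04:31 UTC.
Add 8 hours 40 minutes leg 3 → 13:11 UTC.
Add 4 hours 41 minutes layover in Singapore → 17:52 UTC.
Add 9 hours and 16 minutes leg 4 → 03:08 UTC (Apr 25).
Eucla is UTC+8:45, so local arrival = 03:08 + 8:45 = 11:53 on Apr 25.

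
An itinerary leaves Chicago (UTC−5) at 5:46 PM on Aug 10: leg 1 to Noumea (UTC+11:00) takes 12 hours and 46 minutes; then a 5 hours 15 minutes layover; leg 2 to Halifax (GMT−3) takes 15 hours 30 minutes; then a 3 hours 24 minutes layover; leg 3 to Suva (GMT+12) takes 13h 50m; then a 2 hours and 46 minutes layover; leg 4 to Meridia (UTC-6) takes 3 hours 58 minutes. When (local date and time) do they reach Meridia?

Convert departure to UTC: 5:46 PM + 5:00 = 10:46 PM UTC on Aug 10.
Add 12 hours and 46 minutes leg 1 → 11:32 AM UTC (Aug 11).
Add 5 hours and 15 minutes layover in Noumea → 4:47 PM UTC.
Add 15 hours and 30 minutes leg 2 → 8:17 AM UTC (Aug 12).
Add 3 hours 24 minutes layover in Halifax → 11:41 AM UTC.
Add 13 hours 50 minutes leg 3 → 1:31 AM UTC (Aug 13).
Add 2 hours 46 minutes layover in Suva → 4:17 AM UTC.
Add 3 hours and 58 minutes leg 4 → 8:15 AM UTC.
Meridia is UTC−6:00, so local arrival = 8:15 AM − 6:00 = 2:15 AM on Aug 13.

2:15 AM on August 13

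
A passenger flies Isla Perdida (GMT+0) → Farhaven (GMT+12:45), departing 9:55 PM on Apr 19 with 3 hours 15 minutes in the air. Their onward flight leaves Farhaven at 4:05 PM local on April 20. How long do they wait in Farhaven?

2 hours 10 minutes

Isla Perdida is at UTC+0, so departure is already 9:55 PM UTC on Apr 19.
Add 3 hours 15 minutes flight time → 1:10 AM UTC (Apr 20).
Farhaven is UTC+12:45, so local arrival = 1:10 AM + 12:45 = 1:55 PM on Apr 20.
Layover = 4:05 PM − 1:55 PM = 2 hours 10 minutes.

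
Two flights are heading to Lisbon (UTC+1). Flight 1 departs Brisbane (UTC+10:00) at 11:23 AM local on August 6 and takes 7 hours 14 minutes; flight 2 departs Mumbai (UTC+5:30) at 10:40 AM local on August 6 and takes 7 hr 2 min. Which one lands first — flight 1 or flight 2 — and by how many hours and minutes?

the first, by 3 hours 35 minutes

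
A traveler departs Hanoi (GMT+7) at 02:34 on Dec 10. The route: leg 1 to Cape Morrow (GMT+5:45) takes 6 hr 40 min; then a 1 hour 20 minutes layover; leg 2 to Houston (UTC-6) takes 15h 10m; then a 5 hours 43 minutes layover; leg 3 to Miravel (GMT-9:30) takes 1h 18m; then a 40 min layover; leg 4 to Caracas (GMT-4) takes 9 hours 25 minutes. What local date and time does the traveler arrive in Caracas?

Convert departure to UTC: 02:34 − 7:00 = 19:34 UTC on Dec 9.
Add 6 hours 40 minutes leg 1 → 02:14 UTC (Dec 10).
Add 1 hour and 20 minutes layover in Cape Morrow → 03:34 UTC.
Add 15 hours 10 minutes leg 2 → 18:44 UTC.
Add 5 hours and 43 minutes layover in Houston → 00:27 UTC (Dec 11).
Add 1 hour and 18 minutes leg 3 → 01:45 UTC.
Add 40 minutes layover in Miravel → 02:25 UTC.
Add 9 hours and 25 minutes leg 4 → 11:50 UTC.
Caracas is UTC−4:00, so local arrival = 11:50 − 4:00 = 07:50 on Dec 11.

07:50 on Dec 11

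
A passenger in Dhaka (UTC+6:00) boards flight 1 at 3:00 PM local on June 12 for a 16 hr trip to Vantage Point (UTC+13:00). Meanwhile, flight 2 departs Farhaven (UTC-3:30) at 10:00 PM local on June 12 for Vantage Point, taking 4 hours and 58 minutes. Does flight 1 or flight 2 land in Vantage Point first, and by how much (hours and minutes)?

the first, by 5 hours 28 minutes

Flight 1 in UTC: 3:00 PM − 6:00 = 9:00 AM on Jun 12.
+16 hours → arrive 1:00 AM UTC on Jun 13.
Flight 2 in UTC: 10:00 PM + 3:30 = 1:30 AM on Jun 13.
+4 hours and 58 minutes → arrive 6:28 AM UTC on Jun 13.
Flight 1 lands earlier by 5 hours 28 minutes.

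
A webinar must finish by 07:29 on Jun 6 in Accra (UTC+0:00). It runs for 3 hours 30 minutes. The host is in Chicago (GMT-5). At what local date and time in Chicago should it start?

22:59 on Jun 5

Target end time is already UTC: 07:29 on Jun 6.
Subtract 3 hours and 30 minutes → start 03:59 UTC on Jun 6.
Chicago is UTC−5:00: 03:59 − 5:00 = 22:59 on Jun 5.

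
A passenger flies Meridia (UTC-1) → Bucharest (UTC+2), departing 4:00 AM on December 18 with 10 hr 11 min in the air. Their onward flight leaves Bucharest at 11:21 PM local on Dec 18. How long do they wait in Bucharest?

6 hours 10 minutes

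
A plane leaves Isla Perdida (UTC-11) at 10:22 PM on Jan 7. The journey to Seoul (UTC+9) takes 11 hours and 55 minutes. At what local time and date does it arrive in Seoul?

Convert departure to UTC: 10:22 PM + 11:00 = 9:22 AM UTC on Jan 8.
Add 11 hours and 55 minutes travel time → 9:17 PM UTC.
Seoul is UTC+9:00, so local arrival = 9:17 PM + 9:00 = 6:17 AM on Jan 9.

6:17 AM on January 9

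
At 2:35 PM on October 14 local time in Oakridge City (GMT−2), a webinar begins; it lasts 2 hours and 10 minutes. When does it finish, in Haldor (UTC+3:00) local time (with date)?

Convert start to UTC: 2:35 PM + 2:00 = 4:35 PM UTC on Oct 14.
Add 2 hours and 10 minutes duration → 6:45 PM UTC.
Haldor is UTC+3:00, so local end time = 6:45 PM + 3:00 = 9:45 PM on Oct 14.

9:45 PM on October 14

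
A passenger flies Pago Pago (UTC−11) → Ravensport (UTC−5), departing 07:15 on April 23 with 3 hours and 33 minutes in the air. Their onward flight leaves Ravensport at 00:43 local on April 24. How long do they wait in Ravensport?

7 hours 55 minutes

Convert departure to UTC: 07:15 + 11:00 = 18:15 UTC on Apr 23.
Add 3 hours and 33 minutes flight time → 21:48 UTC.
Ravensport is UTC−5:00, so local arrival = 21:48 − 5:00 = 16:48 on Apr 23.
Layover = 00:43 − 16:48 (+1 day) = 7 hours 55 minutes.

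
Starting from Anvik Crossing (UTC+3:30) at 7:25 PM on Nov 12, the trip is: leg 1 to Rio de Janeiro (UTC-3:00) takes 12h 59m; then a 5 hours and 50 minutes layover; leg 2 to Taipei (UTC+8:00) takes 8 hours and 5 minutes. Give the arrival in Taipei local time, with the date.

Convert departure to UTC: 7:25 PM − 3:30 = 3:55 PM UTC on Nov 12.
Add 12 hours 59 minutes leg 1 → 4:54 AM UTC (Nov 13).
Add 5 hours 50 minutes layover in Rio de Janeiro → 10:44 AM UTC.
Add 8 hours and 5 minutes leg 2 → 6:49 PM UTC.
Taipei is UTC+8:00, so local arrival = 6:49 PM + 8:00 = 2:49 AM on Nov 14.

2:49 AM on November 14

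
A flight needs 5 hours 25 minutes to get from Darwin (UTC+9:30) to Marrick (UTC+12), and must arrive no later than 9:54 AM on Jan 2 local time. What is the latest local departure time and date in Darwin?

Target arrival in UTC: 9:54 AM − 12:00 = 9:54 PM on Jan 1.
Subtract 5 hours 25 minutes → departure 4:29 PM UTC on Jan 1.
Darwin is UTC+9:30: 4:29 PM + 9:30 = 1:59 AM on Jan 2.

1:59 AM on Jan 2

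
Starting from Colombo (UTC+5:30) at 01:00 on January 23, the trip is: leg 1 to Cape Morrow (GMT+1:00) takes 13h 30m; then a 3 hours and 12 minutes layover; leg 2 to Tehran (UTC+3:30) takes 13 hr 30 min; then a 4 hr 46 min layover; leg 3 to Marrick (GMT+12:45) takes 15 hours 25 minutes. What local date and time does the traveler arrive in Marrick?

10:38 on January 25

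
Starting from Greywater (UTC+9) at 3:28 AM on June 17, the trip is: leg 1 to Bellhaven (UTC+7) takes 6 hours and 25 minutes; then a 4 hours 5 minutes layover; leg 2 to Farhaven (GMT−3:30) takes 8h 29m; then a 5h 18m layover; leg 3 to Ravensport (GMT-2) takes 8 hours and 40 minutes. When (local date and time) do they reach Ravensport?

Convert departure to UTC: 3:28 AM − 9:00 = 6:28 PM UTC on Jun 16.
Add 6 hours and 25 minutes leg 1 → 12:53 AM UTC (Jun 17).
Add 4 hours and 5 minutes layover in Bellhaven → 4:58 AM UTC.
Add 8 hours 29 minutes leg 2 → 1:27 PM UTC.
Add 5 hours 18 minutes layover in Farhaven → 6:45 PM UTC.
Add 8 hours 40 minutes leg 3 → 3:25 AM UTC (Jun 18).
Ravensport is UTC−2:00, so local arrival = 3:25 AM − 2:00 = 1:25 AM on Jun 18.

1:25 AM on June 18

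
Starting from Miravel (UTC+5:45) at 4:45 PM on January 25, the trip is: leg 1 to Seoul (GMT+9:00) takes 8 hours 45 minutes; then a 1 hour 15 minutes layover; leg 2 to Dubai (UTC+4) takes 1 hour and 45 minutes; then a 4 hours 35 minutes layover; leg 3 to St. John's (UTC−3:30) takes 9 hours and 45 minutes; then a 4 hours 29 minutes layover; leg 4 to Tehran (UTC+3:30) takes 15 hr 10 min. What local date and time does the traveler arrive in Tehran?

12:14 PM on January 27

Convert departure to UTC: 4:45 PM − 5:45 = 11:00 AM UTC on Jan 25.
Add 8 hours and 45 minutes leg 1 → 7:45 PM UTC.
Add 1 hour 15 minutes layover in Seoul → 9:00 PM UTC.
Add 1 hour and 45 minutes leg 2 → 10:45 PM UTC.
Add 4 hours 35 minutes layover in Dubai → 3:20 AM UTC (Jan 26).
Add 9 hours 45 minutes leg 3 → 1:05 PM UTC.
Add 4 hours 29 minutes layover in St. John's → 5:34 PM UTC.
Add 15 hours 10 minutes leg 4 → 8:44 AM UTC (Jan 27).
Tehran is UTC+3:30, so local arrival = 8:44 AM + 3:30 = 12:14 PM on Jan 27.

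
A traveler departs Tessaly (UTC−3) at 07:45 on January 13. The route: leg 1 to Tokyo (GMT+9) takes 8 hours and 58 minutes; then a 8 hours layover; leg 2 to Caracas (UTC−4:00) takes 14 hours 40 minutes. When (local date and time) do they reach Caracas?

14:23 on January 14

Convert departure to UTC: 07:45 + 3:00 = 10:45 UTC on Jan 13.
Add 8 hours 58 minutes leg 1 → 19:43 UTC.
Add 8 hours layover in Tokyo → 03:43 UTC (Jan 14).
Add 14 hours 40 minutes leg 2 → 18:23 UTC.
Caracas is UTC−4:00, so local arrival = 18:23 − 4:00 = 14:23 on Jan 14.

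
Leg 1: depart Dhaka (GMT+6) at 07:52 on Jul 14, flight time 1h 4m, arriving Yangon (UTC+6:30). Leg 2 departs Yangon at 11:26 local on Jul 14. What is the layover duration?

Convert departure to UTC: 07:52 − 6:00 = 01:52 UTC on Jul 14.
Add 1 hour and 4 minutes flight time → 02:56 UTC.
Yangon is UTC+6:30, so local arrival = 02:56 + 6:30 = 09:26 on Jul 14.
Layover = 11:26 − 09:26 = 2 hours.

2 hours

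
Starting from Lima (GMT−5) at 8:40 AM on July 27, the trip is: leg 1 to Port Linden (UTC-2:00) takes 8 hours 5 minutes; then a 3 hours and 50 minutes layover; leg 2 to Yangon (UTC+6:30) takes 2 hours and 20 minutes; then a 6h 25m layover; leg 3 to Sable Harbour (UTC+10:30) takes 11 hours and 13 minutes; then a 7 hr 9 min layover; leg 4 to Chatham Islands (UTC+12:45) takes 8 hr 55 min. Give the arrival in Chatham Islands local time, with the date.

Convert departure to UTC: 8:40 AM + 5:00 = 1:40 PM UTC on Jul 27.
Add 8 hours and 5 minutes leg 1 → 9:45 PM UTC.
Add 3 hours and 50 minutes layover in Port Linden → 1:35 AM UTC (Jul 28).
Add 2 hours and 20 minutes leg 2 → 3:55 AM UTC.
Add 6 hours 25 minutes layover in Yangon → 10:20 AM UTC.
Add 11 hours 13 minutes leg 3 → 9:33 PM UTC.
Add 7 hours 9 minutes layover in Sable Harbour → 4:42 AM UTC (Jul 29).
Add 8 hours 55 minutes leg 4 → 1:37 PM UTC.
Chatham Islands is UTC+12:45, so local arrival = 1:37 PM + 12:45 = 2:22 AM on Jul 30.

2:22 AM on Jul 30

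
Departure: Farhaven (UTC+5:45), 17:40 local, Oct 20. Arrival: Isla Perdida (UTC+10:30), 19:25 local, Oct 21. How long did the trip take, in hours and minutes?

Isla Perdida is 4:45 ahead of Farhaven.
Clock-face elapsed time (ignoring zones) is 25 hours 45 minutes.
Actual elapsed = 25 hours 45 minutes − 4:45 = 21 hours.

21 hours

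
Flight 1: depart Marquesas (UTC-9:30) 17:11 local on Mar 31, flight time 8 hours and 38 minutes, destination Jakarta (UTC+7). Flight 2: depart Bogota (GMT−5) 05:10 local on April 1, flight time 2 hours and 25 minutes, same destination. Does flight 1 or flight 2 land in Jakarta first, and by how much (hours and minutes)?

the first, by 1 hour 16 minutes

Flight 1 in UTC: 17:11 + 9:30 = 02:41 on Apr 1.
+8 hours and 38 minutes → arrive 11:19 UTC on Apr 1.
Flight 2 in UTC: 05:10 + 5:00 = 10:10 on Apr 1.
+2 hours and 25 minutes → arrive 12:35 UTC on Apr 1.
Flight 1 lands earlier by 1 hour 16 minutes.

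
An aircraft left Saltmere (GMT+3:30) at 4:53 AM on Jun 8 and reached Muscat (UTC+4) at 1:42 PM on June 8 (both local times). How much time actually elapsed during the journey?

Departure in UTC: 4:53 AM − 3:30 = 1:23 AM on Jun 8.
Arrival in UTC: 1:42 PM − 4:00 = 9:42 AM on Jun 8.
Elapsed = 9:42 AM − 1:23 AM = 8 hours 19 minutes.

8 hours 19 minutes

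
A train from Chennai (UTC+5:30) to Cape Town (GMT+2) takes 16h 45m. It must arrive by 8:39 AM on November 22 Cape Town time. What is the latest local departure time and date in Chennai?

7:24 PM on November 21

Target arrival in UTC: 8:39 AM − 2:00 = 6:39 AM on Nov 22.
Subtract 16 hours and 45 minutes → departure 1:54 PM UTC on Nov 21.
Chennai is UTC+5:30: 1:54 PM + 5:30 = 7:24 PM on Nov 21.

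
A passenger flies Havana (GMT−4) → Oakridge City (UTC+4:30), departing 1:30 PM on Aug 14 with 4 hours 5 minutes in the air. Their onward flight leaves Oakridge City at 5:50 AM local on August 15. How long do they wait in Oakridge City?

3 hours 45 minutes

Convert departure to UTC: 1:30 PM + 4:00 = 5:30 PM UTC on Aug 14.
Add 4 hours 5 minutes flight time → 9:35 PM UTC.
Oakridge City is UTC+4:30, so local arrival = 9:35 PM + 4:30 = 2:05 AM on Aug 15.
Layover = 5:50 AM − 2:05 AM = 3 hours 45 minutes.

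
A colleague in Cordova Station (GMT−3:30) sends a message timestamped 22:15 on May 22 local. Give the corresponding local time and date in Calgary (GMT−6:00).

Calgary is 2:30 behind Cordova Station.
Shift by the zone difference: 22:15 − 2:30 = 19:45 on May 22 in Calgary.

19:45 on May 22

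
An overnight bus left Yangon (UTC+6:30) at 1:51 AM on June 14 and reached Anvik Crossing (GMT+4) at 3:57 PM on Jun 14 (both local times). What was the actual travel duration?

16 hours 36 minutes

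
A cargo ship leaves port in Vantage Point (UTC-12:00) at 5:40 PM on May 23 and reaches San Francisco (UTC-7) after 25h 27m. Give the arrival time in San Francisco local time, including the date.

12:07 AM on May 25

San Francisco is 5:00 ahead of Vantage Point.
After 25 hours 27 minutes it is 7:07 PM (May 24) in Vantage Point.
Shift by the zone difference: 7:07 PM + 5:00 = 12:07 AM on May 25 in San Francisco.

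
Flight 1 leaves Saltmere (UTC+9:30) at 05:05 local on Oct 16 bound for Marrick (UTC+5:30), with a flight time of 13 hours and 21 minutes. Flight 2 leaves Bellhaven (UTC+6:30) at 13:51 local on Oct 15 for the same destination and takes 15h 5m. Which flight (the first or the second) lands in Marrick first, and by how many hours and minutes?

the second, by 10 hours 30 minutes

Flight 1 in UTC: 05:05 − 9:30 = 19:35 on Oct 15.
+13 hours 21 minutes → arrive 08:56 UTC on Oct 16.
Flight 2 in UTC: 13:51 − 6:30 = 07:21 on Oct 15.
+15 hours and 5 minutes → arrive 22:26 UTC on Oct 15.
Flight 2 lands earlier by 10 hours 30 minutes.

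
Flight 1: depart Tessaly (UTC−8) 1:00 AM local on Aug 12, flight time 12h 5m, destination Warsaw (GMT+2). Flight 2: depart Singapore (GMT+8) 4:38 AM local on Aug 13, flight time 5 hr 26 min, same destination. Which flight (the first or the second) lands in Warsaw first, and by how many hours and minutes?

the first, by 4 hours 59 minutes

Flight 1 in UTC: 1:00 AM + 8:00 = 9:00 AM on Aug 12.
+12 hours 5 minutes → arrive 9:05 PM UTC on Aug 12.
Flight 2 in UTC: 4:38 AM − 8:00 = 8:38 PM on Aug 12.
+5 hours and 26 minutes → arrive 2:04 AM UTC on Aug 13.
Flight 1 lands earlier by 4 hours 59 minutes.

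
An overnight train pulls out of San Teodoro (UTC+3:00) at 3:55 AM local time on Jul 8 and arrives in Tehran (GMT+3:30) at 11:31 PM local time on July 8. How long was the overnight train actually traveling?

19 hours 6 minutes

Departure in UTC: 3:55 AM − 3:00 = 12:55 AM on Jul 8.
Arrival in UTC: 11:31 PM − 3:30 = 8:01 PM on Jul 8.
Elapsed = 8:01 PM − 12:55 AM = 19 hours 6 minutes.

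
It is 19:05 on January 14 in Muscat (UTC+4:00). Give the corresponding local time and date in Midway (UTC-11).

04:05 on Jan 14

In UTC: 19:05 − 4:00 = 15:05 on Jan 14.
Midway is UTC−11:00: 15:05 − 11:00 = 04:05 on Jan 14.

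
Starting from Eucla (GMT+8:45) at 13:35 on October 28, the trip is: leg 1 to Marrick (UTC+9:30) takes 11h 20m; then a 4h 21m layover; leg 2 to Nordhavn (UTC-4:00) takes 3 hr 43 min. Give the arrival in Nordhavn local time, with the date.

Convert departure to UTC: 13:35 − 8:45 = 04:50 UTC on Oct 28.
Add 11 hours 20 minutes leg 1 → 16:10 UTC.
Add 4 hours and 21 minutes layover in Marrick → 20:31 UTC.
Add 3 hours 43 minutes leg 2 → 00:14 UTC (Oct 29).
Nordhavn is UTC−4:00, so local arrival = 00:14 − 4:00 = 20:14 on Oct 28.

20:14 on Oct 28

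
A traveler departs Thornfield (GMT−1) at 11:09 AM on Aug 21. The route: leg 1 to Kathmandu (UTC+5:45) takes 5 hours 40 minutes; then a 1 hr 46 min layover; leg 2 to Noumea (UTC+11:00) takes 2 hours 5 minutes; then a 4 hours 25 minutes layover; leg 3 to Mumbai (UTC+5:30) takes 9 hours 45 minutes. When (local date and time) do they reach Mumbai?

5:20 PM on August 22

Convert departure to UTC: 11:09 AM + 1:00 = 12:09 PM UTC on Aug 21.
Add 5 hours and 40 minutes leg 1 → 5:49 PM UTC.
Add 1 hour and 46 minutes layover in Kathmandu → 7:35 PM UTC.
Add 2 hours 5 minutes leg 2 → 9:40 PM UTC.
Add 4 hours 25 minutes layover in Noumea → 2:05 AM UTC (Aug 22).
Add 9 hours 45 minutes leg 3 → 11:50 AM UTC.
Mumbai is UTC+5:30, so local arrival = 11:50 AM + 5:30 = 5:20 PM on Aug 22.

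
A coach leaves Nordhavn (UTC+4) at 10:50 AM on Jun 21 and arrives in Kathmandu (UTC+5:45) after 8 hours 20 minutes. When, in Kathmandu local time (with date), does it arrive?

8:55 PM on June 21

Convert departure to UTC: 10:50 AM − 4:00 = 6:50 AM UTC on Jun 21.
Add 8 hours 20 minutes travel time → 3:10 PM UTC.
Kathmandu is UTC+5:45, so local arrival = 3:10 PM + 5:45 = 8:55 PM on Jun 21.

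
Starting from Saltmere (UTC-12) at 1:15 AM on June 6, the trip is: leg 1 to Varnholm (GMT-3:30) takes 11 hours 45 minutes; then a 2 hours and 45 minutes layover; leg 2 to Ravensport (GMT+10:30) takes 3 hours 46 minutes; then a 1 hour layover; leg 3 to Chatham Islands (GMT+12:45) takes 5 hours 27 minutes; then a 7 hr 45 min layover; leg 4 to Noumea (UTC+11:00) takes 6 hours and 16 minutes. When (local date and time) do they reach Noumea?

Convert departure to UTC: 1:15 AM + 12:00 = 1:15 PM UTC on Jun 6.
Add 11 hours 45 minutes leg 1 → 1:00 AM UTC (Jun 7).
Add 2 hours 45 minutes layover in Varnholm → 3:45 AM UTC.
Add 3 hours 46 minutes leg 2 → 7:31 AM UTC.
Add 1 hour layover in Ravensport → 8:31 AM UTC.
Add 5 hours and 27 minutes leg 3 → 1:58 PM UTC.
Add 7 hours 45 minutes layover in Chatham Islands → 9:43 PM UTC.
Add 6 hours 16 minutes leg 4 → 3:59 AM UTC (Jun 8).
Noumea is UTC+11:00, so local arrival = 3:59 AM + 11:00 = 2:59 PM on Jun 8.

2:59 PM on Jun 8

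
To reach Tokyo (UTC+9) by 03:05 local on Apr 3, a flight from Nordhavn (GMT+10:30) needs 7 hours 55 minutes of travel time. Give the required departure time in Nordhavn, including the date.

Target arrival in UTC: 03:05 − 9:00 = 18:05 on Apr 2.
Subtract 7 hours 55 minutes → departure 10:10 UTC on Apr 2.
Nordhavn is UTC+10:30: 10:10 + 10:30 = 20:40 on Apr 2.

20:40 on Apr 2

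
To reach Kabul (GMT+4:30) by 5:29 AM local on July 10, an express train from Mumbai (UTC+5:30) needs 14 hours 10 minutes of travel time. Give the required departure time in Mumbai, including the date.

Target arrival in UTC: 5:29 AM − 4:30 = 12:59 AM on Jul 10.
Subtract 14 hours 10 minutes → departure 10:49 AM UTC on Jul 9.
Mumbai is UTC+5:30: 10:49 AM + 5:30 = 4:19 PM on Jul 9.

4:19 PM on Jul 9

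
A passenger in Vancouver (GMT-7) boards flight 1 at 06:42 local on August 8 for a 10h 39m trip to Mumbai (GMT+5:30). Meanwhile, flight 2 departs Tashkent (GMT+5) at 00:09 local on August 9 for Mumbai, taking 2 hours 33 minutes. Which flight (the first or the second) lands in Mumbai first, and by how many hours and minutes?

the second, by 2 hours 39 minutes

Flight 1 in UTC: 06:42 + 7:00 = 13:42 on Aug 8.
+10 hours and 39 minutes → arrive 00:21 UTC on Aug 9.
Flight 2 in UTC: 00:09 − 5:00 = 19:09 on Aug 8.
+2 hours 33 minutes → arrive 21:42 UTC on Aug 8.
Flight 2 lands earlier by 2 hours 39 minutes.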